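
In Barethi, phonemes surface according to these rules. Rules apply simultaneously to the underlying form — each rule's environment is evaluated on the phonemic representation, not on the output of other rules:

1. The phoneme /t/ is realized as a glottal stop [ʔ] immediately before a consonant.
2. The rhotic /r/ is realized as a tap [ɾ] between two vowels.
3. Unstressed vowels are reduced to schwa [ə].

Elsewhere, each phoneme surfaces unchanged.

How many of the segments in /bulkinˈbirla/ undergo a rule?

3

Segments that undergo a rule: /u/ → [ə] (rule 3); /i/ → [ə] (rule 3); /a/ → [ə] (rule 3).
All other segments surface unchanged.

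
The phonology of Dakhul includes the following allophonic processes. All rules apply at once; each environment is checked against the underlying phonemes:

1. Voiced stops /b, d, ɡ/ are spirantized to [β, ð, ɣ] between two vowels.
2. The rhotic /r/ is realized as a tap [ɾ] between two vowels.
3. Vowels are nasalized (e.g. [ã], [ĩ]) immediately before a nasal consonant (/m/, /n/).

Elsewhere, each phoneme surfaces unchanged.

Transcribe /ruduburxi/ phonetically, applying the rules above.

/r/ (word-initial): rule 2 targets it, but not between two vowels → unchanged [r].
/u/ (between /r/ and /d/) fails the environment for rule 3, so it stays [u].
/d/ (between /u/ and /u/): between two vowels, so rule 1 applies → [ð].
/u/ (between /d/ and /b/): rule 3 targets it, but not before a nasal consonant → unchanged [u].
/b/ — between /u/ and /u/, between two vowels — surfaces as [β] (rule 1).
/u/ (between /b/ and /r/) fails the environment for rule 3, so it stays [u].
/r/ (between /u/ and /x/) fails the environment for rule 2, so it stays [r].
/i/ (word-final): rule 3 targets it, but not before a nasal consonant → unchanged [i].

[ruðuβurxi]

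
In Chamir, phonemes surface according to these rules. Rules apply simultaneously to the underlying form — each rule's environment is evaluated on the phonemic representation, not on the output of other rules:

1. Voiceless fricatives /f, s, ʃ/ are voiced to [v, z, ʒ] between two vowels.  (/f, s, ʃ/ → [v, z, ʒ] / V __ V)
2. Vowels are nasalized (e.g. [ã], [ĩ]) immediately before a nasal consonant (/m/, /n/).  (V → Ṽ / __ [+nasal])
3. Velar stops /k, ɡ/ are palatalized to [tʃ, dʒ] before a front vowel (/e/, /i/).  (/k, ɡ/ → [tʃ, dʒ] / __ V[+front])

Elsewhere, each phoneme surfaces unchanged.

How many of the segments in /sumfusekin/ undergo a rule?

Segments that undergo a rule: /u/ → [ũ] (rule 2); /s/ → [z] (rule 1); /k/ → [tʃ] (rule 3); /i/ → [ĩ] (rule 2).
All other segments surface unchanged.

4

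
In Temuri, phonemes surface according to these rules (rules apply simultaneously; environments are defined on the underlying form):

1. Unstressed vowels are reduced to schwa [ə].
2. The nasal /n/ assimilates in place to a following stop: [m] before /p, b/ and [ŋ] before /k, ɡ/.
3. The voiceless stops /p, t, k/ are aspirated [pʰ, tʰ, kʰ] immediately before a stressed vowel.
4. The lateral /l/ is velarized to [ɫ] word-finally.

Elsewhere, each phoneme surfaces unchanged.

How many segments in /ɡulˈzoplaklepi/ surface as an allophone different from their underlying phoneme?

4

Segments that undergo a rule: /u/ → [ə] (rule 1); /a/ → [ə] (rule 1); /e/ → [ə] (rule 1); /i/ → [ə] (rule 1).
All other segments surface unchanged.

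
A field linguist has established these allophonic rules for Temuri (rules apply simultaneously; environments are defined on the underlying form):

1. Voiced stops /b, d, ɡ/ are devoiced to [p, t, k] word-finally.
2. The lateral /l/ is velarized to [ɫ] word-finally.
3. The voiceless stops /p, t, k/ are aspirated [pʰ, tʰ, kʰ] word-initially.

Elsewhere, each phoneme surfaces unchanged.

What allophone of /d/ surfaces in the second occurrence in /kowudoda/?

[d]

/d/ (between /o/ and /a/) fails the environment for rule 1, so it stays [d].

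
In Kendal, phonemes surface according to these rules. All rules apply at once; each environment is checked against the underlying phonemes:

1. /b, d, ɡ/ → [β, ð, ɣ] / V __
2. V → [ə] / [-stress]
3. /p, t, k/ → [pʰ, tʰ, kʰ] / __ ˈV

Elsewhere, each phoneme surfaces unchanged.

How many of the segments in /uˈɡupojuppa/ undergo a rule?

Segments that undergo a rule: /u/ → [ə] (rule 2); /ɡ/ → [ɣ] (rule 1); /o/ → [ə] (rule 2); /u/ → [ə] (rule 2); /a/ → [ə] (rule 2).
All other segments surface unchanged.

5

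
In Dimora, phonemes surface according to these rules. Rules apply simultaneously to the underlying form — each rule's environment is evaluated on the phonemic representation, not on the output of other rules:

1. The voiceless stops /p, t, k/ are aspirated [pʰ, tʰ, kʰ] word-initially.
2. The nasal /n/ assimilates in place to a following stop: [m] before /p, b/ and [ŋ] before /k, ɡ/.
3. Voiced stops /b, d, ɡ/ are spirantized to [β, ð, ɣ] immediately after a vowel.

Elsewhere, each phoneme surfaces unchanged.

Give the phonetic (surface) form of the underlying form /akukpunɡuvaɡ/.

/a/ (word-initial): no rule targets it → [a].
/k/ (between /a/ and /u/): rule 1 targets it, but not word-initially → unchanged [k].
/u/ stays [u].
/k/ — between /u/ and /p/; rule 1 does not apply here → [k].
/p/ (between /k/ and /u/) is in the target of rule 1 but the environment (word-initially) is not met → [p].
/u/ (between /p/ and /n/): no rule targets it → [u].
/n/ meets the environment for rule 2 (before a labial or velar stop) → [ŋ].
/ɡ/ (between /n/ and /u/): rule 3 targets it, but not immediately after a vowel → unchanged [ɡ].
/u/ stays [u].
/v/ — not in any rule's target class → [v].
/a/ — not in any rule's target class → [a].
/ɡ/ (word-final): immediately after a vowel, so rule 3 applies → [ɣ].

[akukpuŋɡuvaɣ]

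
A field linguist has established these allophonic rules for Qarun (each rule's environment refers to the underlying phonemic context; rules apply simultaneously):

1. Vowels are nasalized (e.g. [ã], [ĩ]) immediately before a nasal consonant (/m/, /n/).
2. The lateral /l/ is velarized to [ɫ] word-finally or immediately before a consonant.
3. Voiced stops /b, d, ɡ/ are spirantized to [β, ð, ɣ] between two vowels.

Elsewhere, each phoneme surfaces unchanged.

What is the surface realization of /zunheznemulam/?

[zũnheznẽmulãm]

/z/ (word-initial): no rule targets it → [z].
/u/ — between /z/ and /n/, before a nasal consonant — surfaces as [ũ] (rule 1).
/n/ — not in any rule's target class → [n].
/h/ (between /n/ and /e/) is unaffected → [h].
/e/ (between /h/ and /z/) is in the target of rule 1 but the environment (before a nasal consonant) is not met → [e].
/z/ (between /e/ and /n/) is unaffected → [z].
/n/ (between /z/ and /e/): no rule targets it → [n].
/e/ (between /n/ and /m/): before a nasal consonant, so rule 1 applies → [ẽ].
/m/ (between /e/ and /u/): no rule targets it → [m].
/u/ (between /m/ and /l/) is in the target of rule 1 but the environment (before a nasal consonant) is not met → [u].
/l/ (between /u/ and /a/) is in the target of rule 2 but the environment (word-finally or immediately before a consonant) is not met → [l].
/a/ — between /l/ and /m/, before a nasal consonant — surfaces as [ã] (rule 1).
/m/ stays [m].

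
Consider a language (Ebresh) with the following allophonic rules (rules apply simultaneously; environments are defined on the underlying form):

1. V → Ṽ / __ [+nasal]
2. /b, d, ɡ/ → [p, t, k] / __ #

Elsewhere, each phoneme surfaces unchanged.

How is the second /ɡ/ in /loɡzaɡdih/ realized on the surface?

/ɡ/ — between /a/ and /d/; rule 2 does not apply here → [ɡ].

[ɡ]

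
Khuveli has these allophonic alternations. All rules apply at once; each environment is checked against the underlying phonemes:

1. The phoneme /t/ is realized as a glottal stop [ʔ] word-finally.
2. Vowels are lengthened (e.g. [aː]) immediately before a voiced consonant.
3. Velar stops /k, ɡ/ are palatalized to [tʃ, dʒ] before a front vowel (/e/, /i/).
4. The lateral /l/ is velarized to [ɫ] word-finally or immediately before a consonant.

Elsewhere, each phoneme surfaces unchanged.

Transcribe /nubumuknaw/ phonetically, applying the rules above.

/n/ (word-initial): no rule targets it → [n].
/u/ (between /n/ and /b/): before a voiced consonant, so rule 2 applies → [uː].
/b/ (between /u/ and /u/) is unaffected → [b].
/u/ (between /b/ and /m/): before a voiced consonant, so rule 2 applies → [uː].
/m/ — not in any rule's target class → [m].
/u/ (between /m/ and /k/) fails the environment for rule 2, so it stays [u].
/k/ — between /u/ and /n/; rule 3 does not apply here → [k].
/n/ stays [n].
/a/ (between /n/ and /w/): before a voiced consonant, so rule 2 applies → [aː].
/w/ (word-final): no rule targets it → [w].

[nuːbuːmuknaːw]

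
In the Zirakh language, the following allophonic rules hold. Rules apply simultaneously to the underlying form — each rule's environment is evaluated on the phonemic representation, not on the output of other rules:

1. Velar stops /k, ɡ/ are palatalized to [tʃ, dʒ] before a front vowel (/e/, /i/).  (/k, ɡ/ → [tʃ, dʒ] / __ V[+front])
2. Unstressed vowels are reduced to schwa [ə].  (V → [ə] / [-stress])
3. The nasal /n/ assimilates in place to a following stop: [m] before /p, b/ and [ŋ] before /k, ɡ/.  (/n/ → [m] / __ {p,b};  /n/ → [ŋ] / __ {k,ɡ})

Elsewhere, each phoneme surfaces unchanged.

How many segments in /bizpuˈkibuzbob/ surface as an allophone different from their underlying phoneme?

5

Segments that undergo a rule: /i/ → [ə] (rule 2); /u/ → [ə] (rule 2); /k/ → [tʃ] (rule 1); /u/ → [ə] (rule 2); /o/ → [ə] (rule 2).
All other segments surface unchanged.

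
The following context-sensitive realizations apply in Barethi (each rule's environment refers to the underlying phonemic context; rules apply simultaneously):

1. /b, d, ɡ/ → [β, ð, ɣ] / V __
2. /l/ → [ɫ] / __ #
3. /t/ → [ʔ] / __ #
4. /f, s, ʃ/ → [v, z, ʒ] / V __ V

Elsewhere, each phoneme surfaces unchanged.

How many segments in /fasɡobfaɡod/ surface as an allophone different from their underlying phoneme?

Segments that undergo a rule: /b/ → [β] (rule 1); /ɡ/ → [ɣ] (rule 1); /d/ → [ð] (rule 1).
All other segments surface unchanged.

3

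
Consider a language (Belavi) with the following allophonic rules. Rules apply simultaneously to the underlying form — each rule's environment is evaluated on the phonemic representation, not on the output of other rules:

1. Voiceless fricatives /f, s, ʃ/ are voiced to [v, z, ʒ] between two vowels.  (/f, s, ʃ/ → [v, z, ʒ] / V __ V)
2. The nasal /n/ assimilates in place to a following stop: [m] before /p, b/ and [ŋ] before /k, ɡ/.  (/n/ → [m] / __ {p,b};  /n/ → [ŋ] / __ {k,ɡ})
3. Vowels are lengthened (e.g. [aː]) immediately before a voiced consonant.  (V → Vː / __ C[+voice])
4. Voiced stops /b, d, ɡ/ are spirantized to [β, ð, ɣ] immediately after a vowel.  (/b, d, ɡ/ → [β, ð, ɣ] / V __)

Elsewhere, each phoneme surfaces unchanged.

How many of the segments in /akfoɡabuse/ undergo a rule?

5

Segments that undergo a rule: /o/ → [oː] (rule 3); /ɡ/ → [ɣ] (rule 4); /a/ → [aː] (rule 3); /b/ → [β] (rule 4); /s/ → [z] (rule 1).
All other segments surface unchanged.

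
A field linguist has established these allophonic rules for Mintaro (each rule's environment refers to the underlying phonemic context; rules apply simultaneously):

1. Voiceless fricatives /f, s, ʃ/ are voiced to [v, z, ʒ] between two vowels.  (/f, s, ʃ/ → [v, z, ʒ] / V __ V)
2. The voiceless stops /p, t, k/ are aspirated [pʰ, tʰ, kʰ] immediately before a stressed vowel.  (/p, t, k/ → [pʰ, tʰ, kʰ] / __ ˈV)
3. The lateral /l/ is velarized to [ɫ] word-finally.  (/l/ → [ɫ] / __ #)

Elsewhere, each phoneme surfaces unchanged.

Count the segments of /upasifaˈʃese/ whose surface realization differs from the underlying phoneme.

Segments that undergo a rule: /s/ → [z] (rule 1); /f/ → [v] (rule 1); /ʃ/ → [ʒ] (rule 1); /s/ → [z] (rule 1).
All other segments surface unchanged.

4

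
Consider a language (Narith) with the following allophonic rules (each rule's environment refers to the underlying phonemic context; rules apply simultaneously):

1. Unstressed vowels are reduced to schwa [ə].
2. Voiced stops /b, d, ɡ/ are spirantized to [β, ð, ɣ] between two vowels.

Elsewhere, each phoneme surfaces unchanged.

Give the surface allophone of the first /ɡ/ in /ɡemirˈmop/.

[ɡ]

/ɡ/ (word-initial) is in the target of rule 2 but the environment (between two vowels) is not met → [ɡ].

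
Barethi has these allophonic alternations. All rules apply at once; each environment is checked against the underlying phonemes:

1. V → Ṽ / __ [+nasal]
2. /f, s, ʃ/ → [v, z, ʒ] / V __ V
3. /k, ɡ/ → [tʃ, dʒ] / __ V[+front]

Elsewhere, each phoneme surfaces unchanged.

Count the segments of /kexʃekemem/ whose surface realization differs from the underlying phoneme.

4

Segments that undergo a rule: /k/ → [tʃ] (rule 3); /k/ → [tʃ] (rule 3); /e/ → [ẽ] (rule 1); /e/ → [ẽ] (rule 1).
All other segments surface unchanged.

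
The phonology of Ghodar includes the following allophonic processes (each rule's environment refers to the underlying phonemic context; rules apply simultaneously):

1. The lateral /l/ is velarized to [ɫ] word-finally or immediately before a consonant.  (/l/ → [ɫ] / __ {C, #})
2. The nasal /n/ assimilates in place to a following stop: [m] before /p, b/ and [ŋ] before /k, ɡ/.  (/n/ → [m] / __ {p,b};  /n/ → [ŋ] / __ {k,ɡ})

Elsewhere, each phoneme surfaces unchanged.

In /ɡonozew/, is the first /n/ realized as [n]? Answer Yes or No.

/n/ (between /o/ and /o/) fails the environment for rule 2, so it stays [n].
The actual realization is [n], which matches [n].

Yes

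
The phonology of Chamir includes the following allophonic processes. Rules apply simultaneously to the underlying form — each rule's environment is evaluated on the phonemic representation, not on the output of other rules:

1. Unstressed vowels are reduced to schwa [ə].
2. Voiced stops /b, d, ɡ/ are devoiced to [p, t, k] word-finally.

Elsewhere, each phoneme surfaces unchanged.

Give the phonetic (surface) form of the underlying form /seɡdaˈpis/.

/e/ (between /s/ and /ɡ/): in an unstressed syllable, so rule 1 applies → [ə].
/ɡ/ — between /e/ and /d/; rule 2 does not apply here → [ɡ].
/d/ (between /ɡ/ and /a/) fails the environment for rule 2, so it stays [d].
Rule 1 applies to /a/ (between /d/ and /p/: in an unstressed syllable) → [ə].
/i/ (between /p/ and /s/): rule 1 targets it, but not in an unstressed syllable → unchanged [i].

[səɡdəˈpis]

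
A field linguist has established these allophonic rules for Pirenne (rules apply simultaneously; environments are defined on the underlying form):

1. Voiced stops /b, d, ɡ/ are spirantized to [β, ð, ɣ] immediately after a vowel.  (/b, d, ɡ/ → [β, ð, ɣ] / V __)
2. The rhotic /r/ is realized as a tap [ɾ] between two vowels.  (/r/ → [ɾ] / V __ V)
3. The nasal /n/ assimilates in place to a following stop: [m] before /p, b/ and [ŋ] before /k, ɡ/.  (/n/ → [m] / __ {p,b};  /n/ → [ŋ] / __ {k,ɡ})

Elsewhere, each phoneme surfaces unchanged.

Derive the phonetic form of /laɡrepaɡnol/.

[laɣrepaɣnol]

/l/ (word-initial) is unaffected → [l].
/a/ (between /l/ and /ɡ/) is unaffected → [a].
/ɡ/ meets the environment for rule 1 (immediately after a vowel) → [ɣ].
/r/ — between /ɡ/ and /e/; rule 2 does not apply here → [r].
/e/ stays [e].
/p/ (between /e/ and /a/): no rule targets it → [p].
/a/ (between /p/ and /ɡ/): no rule targets it → [a].
/ɡ/ (between /a/ and /n/) occurs immediately after a vowel → [ɣ] by rule 1.
/n/ — between /ɡ/ and /o/; rule 3 does not apply here → [n].
/o/ (between /n/ and /l/) is unaffected → [o].
/l/ (word-final): no rule targets it → [l].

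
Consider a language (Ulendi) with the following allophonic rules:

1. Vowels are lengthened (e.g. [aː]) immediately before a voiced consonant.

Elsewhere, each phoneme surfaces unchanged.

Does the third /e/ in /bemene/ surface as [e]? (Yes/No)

/e/ — word-final; rule 1 does not apply here → [e].
The actual realization is [e], which matches [e].

Yes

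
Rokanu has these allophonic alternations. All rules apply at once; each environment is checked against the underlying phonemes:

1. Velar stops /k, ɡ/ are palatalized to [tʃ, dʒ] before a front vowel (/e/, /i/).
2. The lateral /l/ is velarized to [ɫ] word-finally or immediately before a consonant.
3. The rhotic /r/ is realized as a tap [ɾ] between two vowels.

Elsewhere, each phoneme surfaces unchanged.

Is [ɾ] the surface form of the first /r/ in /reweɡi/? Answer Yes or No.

/r/ (word-initial) is in the target of rule 3 but the environment (between two vowels) is not met → [r].
The actual realization is [r], not [ɾ].

No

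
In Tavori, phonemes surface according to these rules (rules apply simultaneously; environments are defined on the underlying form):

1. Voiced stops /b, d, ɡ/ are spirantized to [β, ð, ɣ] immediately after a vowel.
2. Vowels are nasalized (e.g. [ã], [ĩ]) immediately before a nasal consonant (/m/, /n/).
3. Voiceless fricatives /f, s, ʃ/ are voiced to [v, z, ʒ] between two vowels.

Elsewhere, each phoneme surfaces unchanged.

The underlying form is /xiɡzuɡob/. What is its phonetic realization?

/x/ (word-initial) is unaffected → [x].
/i/ (between /x/ and /ɡ/): rule 2 targets it, but not before a nasal consonant → unchanged [i].
Rule 1 applies to /ɡ/ (between /i/ and /z/: immediately after a vowel) → [ɣ].
/z/ — not in any rule's target class → [z].
/u/ (between /z/ and /ɡ/): rule 2 targets it, but not before a nasal consonant → unchanged [u].
/ɡ/ — between /u/ and /o/, immediately after a vowel — surfaces as [ɣ] (rule 1).
/o/ (between /ɡ/ and /b/) fails the environment for rule 2, so it stays [o].
/b/ (word-final): immediately after a vowel, so rule 1 applies → [β].

[xiɣzuɣoβ]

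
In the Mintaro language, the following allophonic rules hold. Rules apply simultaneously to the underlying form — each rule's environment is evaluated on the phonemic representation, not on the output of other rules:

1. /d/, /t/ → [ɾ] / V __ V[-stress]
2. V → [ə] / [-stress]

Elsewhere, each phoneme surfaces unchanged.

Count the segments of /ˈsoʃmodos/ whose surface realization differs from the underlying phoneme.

3

Segments that undergo a rule: /o/ → [ə] (rule 2); /d/ → [ɾ] (rule 1); /o/ → [ə] (rule 2).
All other segments surface unchanged.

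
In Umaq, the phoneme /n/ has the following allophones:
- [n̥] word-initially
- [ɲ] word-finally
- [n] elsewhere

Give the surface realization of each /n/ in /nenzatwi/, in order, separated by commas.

[n̥], [n]

Occurrence 1 (position 1): word-initially → [n̥].
Occurrence 2 (position 3): no conditioning environment matches → elsewhere allophone [n].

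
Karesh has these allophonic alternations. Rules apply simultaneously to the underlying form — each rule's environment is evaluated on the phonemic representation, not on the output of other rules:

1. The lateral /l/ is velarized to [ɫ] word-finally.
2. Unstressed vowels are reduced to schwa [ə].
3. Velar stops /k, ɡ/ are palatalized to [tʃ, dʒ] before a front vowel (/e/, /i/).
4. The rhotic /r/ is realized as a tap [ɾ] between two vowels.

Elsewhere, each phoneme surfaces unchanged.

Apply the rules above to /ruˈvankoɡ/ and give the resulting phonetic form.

[rəˈvankəɡ]

/r/ (word-initial) fails the environment for rule 4, so it stays [r].
/u/ meets the environment for rule 2 (in an unstressed syllable) → [ə].
/a/ (between /v/ and /n/) fails the environment for rule 2, so it stays [a].
/k/ — between /n/ and /o/; rule 3 does not apply here → [k].
/o/ — between /k/ and /ɡ/, in an unstressed syllable — surfaces as [ə] (rule 2).
/ɡ/ — word-final; rule 3 does not apply here → [ɡ].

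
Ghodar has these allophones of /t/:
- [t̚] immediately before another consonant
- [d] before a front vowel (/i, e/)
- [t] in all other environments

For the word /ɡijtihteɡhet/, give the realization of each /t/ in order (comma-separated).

[d], [d], [t]

Occurrence 1 (position 4): before a front vowel (/i, e/) → [d].
Occurrence 2 (position 7): before a front vowel (/i, e/) → [d].
Occurrence 3 (position 12): no conditioning environment matches → elsewhere allophone [t].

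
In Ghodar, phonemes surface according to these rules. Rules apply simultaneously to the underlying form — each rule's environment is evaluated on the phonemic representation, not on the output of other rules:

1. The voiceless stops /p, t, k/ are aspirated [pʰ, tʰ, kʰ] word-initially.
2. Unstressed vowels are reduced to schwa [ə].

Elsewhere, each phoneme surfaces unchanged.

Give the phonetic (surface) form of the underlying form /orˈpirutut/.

/o/ (word-initial): in an unstressed syllable, so rule 2 applies → [ə].
/p/ (between /r/ and /i/) fails the environment for rule 1, so it stays [p].
/i/ — between /p/ and /r/; rule 2 does not apply here → [i].
/u/ — between /r/ and /t/, in an unstressed syllable — surfaces as [ə] (rule 2).
/t/ (between /u/ and /u/) fails the environment for rule 1, so it stays [t].
/u/ (between /t/ and /t/): in an unstressed syllable, so rule 2 applies → [ə].
/t/ — word-final; rule 1 does not apply here → [t].

[ərˈpirətət]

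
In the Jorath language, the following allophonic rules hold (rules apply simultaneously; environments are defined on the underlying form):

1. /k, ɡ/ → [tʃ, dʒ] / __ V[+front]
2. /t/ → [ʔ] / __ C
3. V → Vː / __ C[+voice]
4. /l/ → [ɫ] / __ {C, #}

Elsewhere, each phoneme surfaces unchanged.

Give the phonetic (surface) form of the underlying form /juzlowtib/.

[juːzloːwtiːb]

/u/ (between /j/ and /z/) occurs before a voiced consonant → [uː] by rule 3.
/l/ (between /z/ and /o/): rule 4 targets it, but not word-finally or immediately before a consonant → unchanged [l].
/o/ — between /l/ and /w/, before a voiced consonant — surfaces as [oː] (rule 3).
/t/ (between /w/ and /i/) fails the environment for rule 2, so it stays [t].
/i/ (between /t/ and /b/): before a voiced consonant, so rule 3 applies → [iː].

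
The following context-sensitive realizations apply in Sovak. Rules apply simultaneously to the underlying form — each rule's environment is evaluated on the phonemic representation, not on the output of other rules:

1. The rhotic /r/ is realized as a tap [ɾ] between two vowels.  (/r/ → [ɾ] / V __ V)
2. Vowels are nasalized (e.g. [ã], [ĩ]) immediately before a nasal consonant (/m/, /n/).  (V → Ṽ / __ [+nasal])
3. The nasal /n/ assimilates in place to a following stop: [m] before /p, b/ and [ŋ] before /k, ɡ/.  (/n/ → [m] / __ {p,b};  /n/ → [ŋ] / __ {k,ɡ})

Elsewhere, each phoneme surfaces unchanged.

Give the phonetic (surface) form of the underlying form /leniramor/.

/l/ (word-initial) is unaffected → [l].
/e/ (between /l/ and /n/) occurs before a nasal consonant → [ẽ] by rule 2.
/n/ — between /e/ and /i/; rule 3 does not apply here → [n].
/i/ (between /n/ and /r/) is in the target of rule 2 but the environment (before a nasal consonant) is not met → [i].
/r/ — between /i/ and /a/, between two vowels — surfaces as [ɾ] (rule 1).
Rule 2 applies to /a/ (between /r/ and /m/: before a nasal consonant) → [ã].
/m/ — not in any rule's target class → [m].
/o/ (between /m/ and /r/) fails the environment for rule 2, so it stays [o].
/r/ (word-final): rule 1 targets it, but not between two vowels → unchanged [r].

[lẽniɾãmor]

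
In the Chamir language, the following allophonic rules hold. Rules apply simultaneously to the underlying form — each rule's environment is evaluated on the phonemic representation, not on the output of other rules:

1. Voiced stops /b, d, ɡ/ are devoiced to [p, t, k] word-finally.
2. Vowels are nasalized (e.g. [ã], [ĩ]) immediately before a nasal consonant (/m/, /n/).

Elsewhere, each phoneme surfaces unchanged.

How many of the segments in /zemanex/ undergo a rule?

2

Segments that undergo a rule: /e/ → [ẽ] (rule 2); /a/ → [ã] (rule 2).
All other segments surface unchanged.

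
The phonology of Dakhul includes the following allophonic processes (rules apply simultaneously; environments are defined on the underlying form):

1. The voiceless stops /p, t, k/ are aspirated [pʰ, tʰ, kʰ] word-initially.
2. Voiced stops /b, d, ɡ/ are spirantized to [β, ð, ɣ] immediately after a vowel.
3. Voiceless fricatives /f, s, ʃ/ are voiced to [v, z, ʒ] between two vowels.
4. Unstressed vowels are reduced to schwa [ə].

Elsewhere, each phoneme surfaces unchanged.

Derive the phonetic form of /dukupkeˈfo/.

[dəkəpkəˈvo]

/d/ (word-initial): rule 2 targets it, but not immediately after a vowel → unchanged [d].
Rule 4 applies to /u/ (between /d/ and /k/: in an unstressed syllable) → [ə].
/k/ (between /u/ and /u/) fails the environment for rule 1, so it stays [k].
Rule 4 applies to /u/ (between /k/ and /p/: in an unstressed syllable) → [ə].
/p/ (between /u/ and /k/): rule 1 targets it, but not word-initially → unchanged [p].
/k/ — between /p/ and /e/; rule 1 does not apply here → [k].
/e/ (between /k/ and /f/): in an unstressed syllable, so rule 4 applies → [ə].
/f/ (between /e/ and /o/): between two vowels, so rule 3 applies → [v].
/o/ (word-final): rule 4 targets it, but not in an unstressed syllable → unchanged [o].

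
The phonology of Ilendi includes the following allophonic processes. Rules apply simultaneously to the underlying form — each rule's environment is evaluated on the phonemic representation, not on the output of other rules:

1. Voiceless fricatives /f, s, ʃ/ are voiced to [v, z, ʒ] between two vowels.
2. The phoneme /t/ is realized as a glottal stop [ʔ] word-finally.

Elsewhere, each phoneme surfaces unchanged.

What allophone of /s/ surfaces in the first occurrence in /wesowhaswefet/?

[z]

Rule 1 applies to /s/ (between /e/ and /o/: between two vowels) → [z].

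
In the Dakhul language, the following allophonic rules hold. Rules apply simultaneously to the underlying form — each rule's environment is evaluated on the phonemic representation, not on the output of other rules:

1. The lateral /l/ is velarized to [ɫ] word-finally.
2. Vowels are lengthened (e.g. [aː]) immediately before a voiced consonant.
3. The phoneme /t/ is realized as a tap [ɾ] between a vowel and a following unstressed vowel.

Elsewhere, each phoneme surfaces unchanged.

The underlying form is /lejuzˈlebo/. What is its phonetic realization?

[leːjuːzˈleːbo]

/l/ — word-initial; rule 1 does not apply here → [l].
Rule 2 applies to /e/ (between /l/ and /j/: before a voiced consonant) → [eː].
/u/ (between /j/ and /z/) occurs before a voiced consonant → [uː] by rule 2.
/l/ (between /z/ and /e/) is in the target of rule 1 but the environment (word-finally) is not met → [l].
Rule 2 applies to /e/ (between /l/ and /b/: before a voiced consonant) → [eː].
/o/ — word-final; rule 2 does not apply here → [o].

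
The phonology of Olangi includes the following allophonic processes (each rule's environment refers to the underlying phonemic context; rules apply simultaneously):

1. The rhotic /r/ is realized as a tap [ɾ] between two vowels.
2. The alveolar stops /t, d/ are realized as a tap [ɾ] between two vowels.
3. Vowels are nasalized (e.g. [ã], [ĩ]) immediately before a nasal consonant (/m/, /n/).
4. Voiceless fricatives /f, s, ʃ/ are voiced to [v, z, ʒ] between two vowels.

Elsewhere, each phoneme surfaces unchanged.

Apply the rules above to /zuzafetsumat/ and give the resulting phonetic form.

[zuzavetsũmat]

/u/ (between /z/ and /z/) is in the target of rule 3 but the environment (before a nasal consonant) is not met → [u].
/a/ (between /z/ and /f/): rule 3 targets it, but not before a nasal consonant → unchanged [a].
/f/ (between /a/ and /e/): between two vowels, so rule 4 applies → [v].
/e/ (between /f/ and /t/) fails the environment for rule 3, so it stays [e].
/t/ (between /e/ and /s/) is in the target of rule 2 but the environment (between two vowels) is not met → [t].
/s/ — between /t/ and /u/; rule 4 does not apply here → [s].
Rule 3 applies to /u/ (between /s/ and /m/: before a nasal consonant) → [ũ].
/a/ — between /m/ and /t/; rule 3 does not apply here → [a].
/t/ (word-final) fails the environment for rule 2, so it stays [t].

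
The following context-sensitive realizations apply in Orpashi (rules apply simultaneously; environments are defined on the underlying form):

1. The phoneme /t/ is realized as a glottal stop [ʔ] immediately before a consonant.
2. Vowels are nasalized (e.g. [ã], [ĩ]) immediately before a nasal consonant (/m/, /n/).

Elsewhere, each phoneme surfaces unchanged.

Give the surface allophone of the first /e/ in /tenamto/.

[ẽ]

Rule 2 applies to /e/ (between /t/ and /n/: before a nasal consonant) → [ẽ].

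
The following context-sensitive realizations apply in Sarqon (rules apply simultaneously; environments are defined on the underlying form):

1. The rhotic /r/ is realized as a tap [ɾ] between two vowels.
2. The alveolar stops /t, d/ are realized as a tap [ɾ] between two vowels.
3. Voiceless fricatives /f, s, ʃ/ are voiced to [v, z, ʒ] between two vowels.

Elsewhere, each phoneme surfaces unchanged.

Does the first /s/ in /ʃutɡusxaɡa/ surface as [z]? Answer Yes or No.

No

/s/ — between /u/ and /x/; rule 3 does not apply here → [s].
The actual realization is [s], not [z].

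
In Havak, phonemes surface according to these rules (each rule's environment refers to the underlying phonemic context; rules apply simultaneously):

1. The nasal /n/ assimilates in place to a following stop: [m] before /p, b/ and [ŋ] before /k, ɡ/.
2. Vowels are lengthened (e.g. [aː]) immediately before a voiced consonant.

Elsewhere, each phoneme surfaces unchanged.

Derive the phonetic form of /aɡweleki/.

[aːɡweːleki]

Rule 2 applies to /a/ (word-initial: before a voiced consonant) → [aː].
/ɡ/ (between /a/ and /w/) is unaffected → [ɡ].
/w/ (between /ɡ/ and /e/): no rule targets it → [w].
/e/ meets the environment for rule 2 (before a voiced consonant) → [eː].
/l/ stays [l].
/e/ (between /l/ and /k/): rule 2 targets it, but not before a voiced consonant → unchanged [e].
/k/ (between /e/ and /i/) is unaffected → [k].
/i/ — word-final; rule 2 does not apply here → [i].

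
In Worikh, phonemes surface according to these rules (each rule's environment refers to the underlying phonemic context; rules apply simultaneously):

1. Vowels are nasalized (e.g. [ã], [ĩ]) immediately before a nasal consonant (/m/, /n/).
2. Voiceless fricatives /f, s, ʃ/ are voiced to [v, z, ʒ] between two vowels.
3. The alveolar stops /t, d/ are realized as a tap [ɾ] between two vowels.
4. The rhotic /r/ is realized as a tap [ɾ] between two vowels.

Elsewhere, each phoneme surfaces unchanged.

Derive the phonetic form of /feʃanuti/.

/f/ (word-initial) is in the target of rule 2 but the environment (between two vowels) is not met → [f].
/e/ (between /f/ and /ʃ/) is in the target of rule 1 but the environment (before a nasal consonant) is not met → [e].
/ʃ/ (between /e/ and /a/): between two vowels, so rule 2 applies → [ʒ].
/a/ meets the environment for rule 1 (before a nasal consonant) → [ã].
/n/ (between /a/ and /u/): no rule targets it → [n].
/u/ (between /n/ and /t/) is in the target of rule 1 but the environment (before a nasal consonant) is not met → [u].
Rule 3 applies to /t/ (between /u/ and /i/: between two vowels) → [ɾ].
/i/ (word-final) is in the target of rule 1 but the environment (before a nasal consonant) is not met → [i].

[feʒãnuɾi]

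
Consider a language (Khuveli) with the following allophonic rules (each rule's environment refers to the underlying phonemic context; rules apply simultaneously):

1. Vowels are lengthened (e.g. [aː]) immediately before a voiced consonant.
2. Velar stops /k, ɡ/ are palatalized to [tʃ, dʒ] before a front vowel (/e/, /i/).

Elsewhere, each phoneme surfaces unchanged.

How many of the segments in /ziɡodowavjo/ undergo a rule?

Segments that undergo a rule: /i/ → [iː] (rule 1); /o/ → [oː] (rule 1); /o/ → [oː] (rule 1); /a/ → [aː] (rule 1).
All other segments surface unchanged.

4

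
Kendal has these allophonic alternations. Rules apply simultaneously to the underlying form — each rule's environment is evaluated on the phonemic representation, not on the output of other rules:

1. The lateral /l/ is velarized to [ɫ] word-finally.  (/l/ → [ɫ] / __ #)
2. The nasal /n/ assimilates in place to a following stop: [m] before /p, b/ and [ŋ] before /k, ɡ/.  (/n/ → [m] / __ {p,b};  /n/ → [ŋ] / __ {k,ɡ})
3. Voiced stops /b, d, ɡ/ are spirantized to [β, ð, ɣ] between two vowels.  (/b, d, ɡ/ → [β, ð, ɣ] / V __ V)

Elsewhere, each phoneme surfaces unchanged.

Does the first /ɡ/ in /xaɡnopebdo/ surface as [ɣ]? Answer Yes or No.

No

/ɡ/ (between /a/ and /n/) is in the target of rule 3 but the environment (between two vowels) is not met → [ɡ].
The actual realization is [ɡ], not [ɣ].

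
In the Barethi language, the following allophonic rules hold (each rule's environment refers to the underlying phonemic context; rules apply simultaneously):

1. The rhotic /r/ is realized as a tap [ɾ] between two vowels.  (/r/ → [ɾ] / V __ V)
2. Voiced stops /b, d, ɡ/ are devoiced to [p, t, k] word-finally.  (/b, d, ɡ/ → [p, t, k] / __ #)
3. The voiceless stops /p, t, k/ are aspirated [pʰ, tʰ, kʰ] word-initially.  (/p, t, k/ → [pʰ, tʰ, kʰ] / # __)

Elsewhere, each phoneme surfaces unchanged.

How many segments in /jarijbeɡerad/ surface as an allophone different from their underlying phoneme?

3

Segments that undergo a rule: /r/ → [ɾ] (rule 1); /r/ → [ɾ] (rule 1); /d/ → [t] (rule 2).
All other segments surface unchanged.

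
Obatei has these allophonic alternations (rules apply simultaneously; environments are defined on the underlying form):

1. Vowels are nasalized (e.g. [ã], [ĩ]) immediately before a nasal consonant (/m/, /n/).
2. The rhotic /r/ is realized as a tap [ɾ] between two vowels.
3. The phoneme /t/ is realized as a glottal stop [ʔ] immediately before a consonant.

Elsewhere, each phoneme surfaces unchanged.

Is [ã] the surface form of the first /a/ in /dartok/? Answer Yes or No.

No

/a/ (between /d/ and /r/): rule 1 targets it, but not before a nasal consonant → unchanged [a].
The actual realization is [a], not [ã].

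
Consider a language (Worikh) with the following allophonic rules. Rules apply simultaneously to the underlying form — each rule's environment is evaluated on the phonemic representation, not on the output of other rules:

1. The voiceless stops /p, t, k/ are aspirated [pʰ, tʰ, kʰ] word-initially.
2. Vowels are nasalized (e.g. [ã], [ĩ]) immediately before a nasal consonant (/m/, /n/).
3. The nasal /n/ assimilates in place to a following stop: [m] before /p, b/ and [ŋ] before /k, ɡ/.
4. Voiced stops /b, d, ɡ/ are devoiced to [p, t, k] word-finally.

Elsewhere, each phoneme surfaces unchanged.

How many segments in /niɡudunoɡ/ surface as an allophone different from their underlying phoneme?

2

Segments that undergo a rule: /u/ → [ũ] (rule 2); /ɡ/ → [k] (rule 4).
All other segments surface unchanged.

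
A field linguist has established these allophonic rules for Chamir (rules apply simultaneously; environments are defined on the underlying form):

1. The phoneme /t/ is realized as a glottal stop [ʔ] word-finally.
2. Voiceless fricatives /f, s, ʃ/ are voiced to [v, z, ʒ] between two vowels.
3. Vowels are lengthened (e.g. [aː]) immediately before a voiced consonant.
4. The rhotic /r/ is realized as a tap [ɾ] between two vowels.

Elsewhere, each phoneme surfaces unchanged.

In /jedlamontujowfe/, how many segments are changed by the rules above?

Segments that undergo a rule: /e/ → [eː] (rule 3); /a/ → [aː] (rule 3); /o/ → [oː] (rule 3); /u/ → [uː] (rule 3); /o/ → [oː] (rule 3).
All other segments surface unchanged.

5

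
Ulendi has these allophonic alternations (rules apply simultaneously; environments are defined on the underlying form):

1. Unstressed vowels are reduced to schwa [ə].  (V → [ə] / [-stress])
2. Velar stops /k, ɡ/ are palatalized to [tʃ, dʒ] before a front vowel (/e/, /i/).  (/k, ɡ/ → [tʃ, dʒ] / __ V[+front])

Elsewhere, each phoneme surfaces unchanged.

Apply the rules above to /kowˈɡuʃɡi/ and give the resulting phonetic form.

[kəwˈɡuʃdʒə]

/k/ (word-initial): rule 2 targets it, but not before a front vowel → unchanged [k].
/o/ meets the environment for rule 1 (in an unstressed syllable) → [ə].
/ɡ/ (between /w/ and /u/): rule 2 targets it, but not before a front vowel → unchanged [ɡ].
/u/ (between /ɡ/ and /ʃ/): rule 1 targets it, but not in an unstressed syllable → unchanged [u].
/ɡ/ — between /ʃ/ and /i/, before a front vowel — surfaces as [dʒ] (rule 2).
Rule 1 applies to /i/ (word-final: in an unstressed syllable) → [ə].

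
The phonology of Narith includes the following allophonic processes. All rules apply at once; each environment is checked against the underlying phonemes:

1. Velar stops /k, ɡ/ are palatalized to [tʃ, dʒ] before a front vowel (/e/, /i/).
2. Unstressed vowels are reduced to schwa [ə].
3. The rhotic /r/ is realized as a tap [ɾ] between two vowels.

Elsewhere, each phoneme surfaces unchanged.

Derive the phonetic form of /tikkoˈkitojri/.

/t/ (word-initial) is unaffected → [t].
Rule 2 applies to /i/ (between /t/ and /k/: in an unstressed syllable) → [ə].
/k/ — between /i/ and /k/; rule 1 does not apply here → [k].
/k/ (between /k/ and /o/) is in the target of rule 1 but the environment (before a front vowel) is not met → [k].
/o/ (between /k/ and /k/): in an unstressed syllable, so rule 2 applies → [ə].
/k/ (between /o/ and /i/): before a front vowel, so rule 1 applies → [tʃ].
/i/ (between /k/ and /t/): rule 2 targets it, but not in an unstressed syllable → unchanged [i].
/t/ (between /i/ and /o/) is unaffected → [t].
/o/ (between /t/ and /j/) occurs in an unstressed syllable → [ə] by rule 2.
/j/ stays [j].
/r/ (between /j/ and /i/) fails the environment for rule 3, so it stays [r].
Rule 2 applies to /i/ (word-final: in an unstressed syllable) → [ə].

[təkkəˈtʃitəjrə]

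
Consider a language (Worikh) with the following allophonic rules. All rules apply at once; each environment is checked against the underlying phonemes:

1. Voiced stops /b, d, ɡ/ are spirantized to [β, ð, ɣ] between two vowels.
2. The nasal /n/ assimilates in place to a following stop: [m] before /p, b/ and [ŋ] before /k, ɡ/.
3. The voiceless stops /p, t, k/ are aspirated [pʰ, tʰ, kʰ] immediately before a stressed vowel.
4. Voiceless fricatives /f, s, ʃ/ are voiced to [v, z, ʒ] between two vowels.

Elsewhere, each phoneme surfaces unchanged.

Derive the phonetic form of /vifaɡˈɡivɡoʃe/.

/v/ — not in any rule's target class → [v].
/i/ (between /v/ and /f/): no rule targets it → [i].
Rule 4 applies to /f/ (between /i/ and /a/: between two vowels) → [v].
/a/ (between /f/ and /ɡ/): no rule targets it → [a].
/ɡ/ (between /a/ and /ɡ/): rule 1 targets it, but not between two vowels → unchanged [ɡ].
/ɡ/ (between /ɡ/ and /i/) is in the target of rule 1 but the environment (between two vowels) is not met → [ɡ].
/i/ stays [i].
/v/ stays [v].
/ɡ/ (between /v/ and /o/) is in the target of rule 1 but the environment (between two vowels) is not met → [ɡ].
/o/ — not in any rule's target class → [o].
Rule 4 applies to /ʃ/ (between /o/ and /e/: between two vowels) → [ʒ].
/e/ (word-final): no rule targets it → [e].

[vivaɡˈɡivɡoʒe]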